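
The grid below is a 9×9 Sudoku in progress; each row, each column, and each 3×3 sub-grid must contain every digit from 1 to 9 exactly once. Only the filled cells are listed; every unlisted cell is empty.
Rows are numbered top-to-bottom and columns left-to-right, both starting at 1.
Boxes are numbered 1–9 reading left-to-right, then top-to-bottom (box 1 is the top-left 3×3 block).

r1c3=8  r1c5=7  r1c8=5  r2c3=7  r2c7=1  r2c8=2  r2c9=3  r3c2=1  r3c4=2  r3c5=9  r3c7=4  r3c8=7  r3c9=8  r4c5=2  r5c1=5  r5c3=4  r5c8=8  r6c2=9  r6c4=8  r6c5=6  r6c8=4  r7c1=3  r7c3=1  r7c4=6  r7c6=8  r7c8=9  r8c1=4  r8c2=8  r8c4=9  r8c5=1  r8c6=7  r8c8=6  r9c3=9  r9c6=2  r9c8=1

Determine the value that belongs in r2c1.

9

Cell r2c1 itself could take any of {6, 9} by direct elimination.
Consider where 9 can go in row 2.
r2c2 is out (column 2 already has a 9).
r2c4 is out (column 4 already has a 9).
r2c5 is out (column 5 already has a 9).
r2c6 is out (box 2 already has a 9).
So the only cell in row 2 that can hold 9 is r2c1.
Therefore r2c1 = 9.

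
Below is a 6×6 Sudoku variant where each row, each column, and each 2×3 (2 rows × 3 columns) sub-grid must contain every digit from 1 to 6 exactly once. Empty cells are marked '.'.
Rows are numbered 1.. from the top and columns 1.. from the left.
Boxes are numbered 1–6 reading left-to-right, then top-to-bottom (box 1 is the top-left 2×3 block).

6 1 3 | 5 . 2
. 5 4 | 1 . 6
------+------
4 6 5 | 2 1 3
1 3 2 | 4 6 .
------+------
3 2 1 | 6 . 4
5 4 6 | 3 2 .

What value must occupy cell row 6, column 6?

Row 6 already contains {2, 3, 4, 5, 6}.
Column 6 already contains {2, 3, 4, 6}.
Its 2×3 block (box 6) already contains {2, 3, 4, 6}.
The only value from 1–6 not eliminated is 1, so row 6, column 6 = 1.

1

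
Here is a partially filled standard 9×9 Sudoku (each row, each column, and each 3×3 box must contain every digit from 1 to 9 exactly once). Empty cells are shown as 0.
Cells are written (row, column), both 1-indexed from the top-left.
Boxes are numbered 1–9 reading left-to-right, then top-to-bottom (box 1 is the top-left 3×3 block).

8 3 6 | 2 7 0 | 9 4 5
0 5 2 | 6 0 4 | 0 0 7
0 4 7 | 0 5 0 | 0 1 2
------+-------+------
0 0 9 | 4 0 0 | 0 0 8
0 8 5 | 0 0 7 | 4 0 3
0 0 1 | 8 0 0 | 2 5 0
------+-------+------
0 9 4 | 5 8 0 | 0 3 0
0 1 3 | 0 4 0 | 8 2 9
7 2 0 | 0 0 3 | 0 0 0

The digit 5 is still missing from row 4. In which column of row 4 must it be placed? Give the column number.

Consider where 5 can go in row 4.
(4,1) is out (box 4 already has a 5).
(4,2) is out (column 2 already has a 5).
(4,5) is out (column 5 already has a 5).
(4,7) is out (box 6 already has a 5).
(4,8) is out (column 8 already has a 5).
So the only cell in row 4 that can hold 5 is (4,6).
That is column 6.

6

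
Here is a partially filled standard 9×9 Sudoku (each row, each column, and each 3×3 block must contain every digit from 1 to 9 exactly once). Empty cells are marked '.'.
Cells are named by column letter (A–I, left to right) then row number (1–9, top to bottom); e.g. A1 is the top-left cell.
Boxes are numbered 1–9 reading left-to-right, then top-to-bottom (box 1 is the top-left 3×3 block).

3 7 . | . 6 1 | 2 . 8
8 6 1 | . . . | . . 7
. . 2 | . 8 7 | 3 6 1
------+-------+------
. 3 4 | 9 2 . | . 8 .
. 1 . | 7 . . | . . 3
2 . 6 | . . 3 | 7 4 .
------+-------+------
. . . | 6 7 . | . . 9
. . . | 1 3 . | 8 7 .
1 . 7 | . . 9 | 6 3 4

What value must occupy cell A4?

7

Cell A4 itself could take any of {5, 7} by direct elimination.
Consider where 7 can go in box 4.
A5 is out (row 5 already has a 7).
C5 is out (row 5 already has a 7).
B6 is out (row 6 already has a 7).
So the only cell in box 4 that can hold 7 is A4.
Therefore A4 = 7.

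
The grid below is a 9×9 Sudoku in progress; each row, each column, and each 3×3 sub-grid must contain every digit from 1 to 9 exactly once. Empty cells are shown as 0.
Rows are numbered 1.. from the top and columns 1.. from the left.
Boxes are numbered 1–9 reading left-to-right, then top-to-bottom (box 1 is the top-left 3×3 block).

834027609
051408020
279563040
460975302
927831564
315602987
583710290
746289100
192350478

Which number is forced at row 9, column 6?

Row 9 already contains {1, 2, 3, 4, 5, 7, 8, 9}.
Column 6 already contains {1, 2, 3, 5, 7, 8, 9}.
Its 3×3 block (box 8) already contains {1, 2, 3, 5, 7, 8, 9}.
The only value from 1–9 not eliminated is 6, so row 9, column 6 = 6.

6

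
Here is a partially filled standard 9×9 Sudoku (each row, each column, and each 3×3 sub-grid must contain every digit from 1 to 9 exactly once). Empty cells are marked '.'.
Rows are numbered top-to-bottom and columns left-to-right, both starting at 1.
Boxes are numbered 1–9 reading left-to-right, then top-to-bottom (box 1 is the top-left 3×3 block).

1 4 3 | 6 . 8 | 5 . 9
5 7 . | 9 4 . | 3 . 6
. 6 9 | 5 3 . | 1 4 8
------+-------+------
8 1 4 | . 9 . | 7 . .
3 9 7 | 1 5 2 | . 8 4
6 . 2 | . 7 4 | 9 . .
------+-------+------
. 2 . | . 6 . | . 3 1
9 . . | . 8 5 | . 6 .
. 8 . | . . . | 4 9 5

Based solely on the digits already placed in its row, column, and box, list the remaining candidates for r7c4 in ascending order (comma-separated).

Row 7 already contains {1, 2, 3, 6}.
Column 4 already contains {1, 5, 6, 9}.
Its 3×3 block (box 8) already contains {5, 6, 8}.
Removing those from 1–9 leaves {4, 7} as the candidates for r7c4.

4,7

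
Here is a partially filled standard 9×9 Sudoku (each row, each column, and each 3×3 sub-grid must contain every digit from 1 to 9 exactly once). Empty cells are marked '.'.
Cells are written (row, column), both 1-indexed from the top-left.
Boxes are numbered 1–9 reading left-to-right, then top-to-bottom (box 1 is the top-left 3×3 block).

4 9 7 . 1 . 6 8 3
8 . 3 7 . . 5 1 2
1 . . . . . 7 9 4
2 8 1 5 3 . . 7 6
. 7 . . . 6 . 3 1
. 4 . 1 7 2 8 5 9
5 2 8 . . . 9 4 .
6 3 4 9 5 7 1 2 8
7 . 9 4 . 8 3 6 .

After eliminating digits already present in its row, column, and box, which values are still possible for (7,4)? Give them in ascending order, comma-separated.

Row 7 already contains {2, 4, 5, 8, 9}.
Column 4 already contains {1, 4, 5, 7, 9}.
Its 3×3 block (box 8) already contains {4, 5, 7, 8, 9}.
Removing those from 1–9 leaves {3, 6} as the candidates for (7,4).

3,6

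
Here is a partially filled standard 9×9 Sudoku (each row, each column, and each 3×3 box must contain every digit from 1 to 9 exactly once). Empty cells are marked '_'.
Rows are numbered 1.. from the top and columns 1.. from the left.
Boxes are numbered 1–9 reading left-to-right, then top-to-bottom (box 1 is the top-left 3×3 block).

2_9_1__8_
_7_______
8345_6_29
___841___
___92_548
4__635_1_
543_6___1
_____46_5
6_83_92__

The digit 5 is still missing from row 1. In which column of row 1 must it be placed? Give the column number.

Consider where 5 can go in row 1.
row 1, column 4 is out (column 4 already has a 5).
row 1, column 6 is out (column 6 already has a 5).
row 1, column 7 is out (column 7 already has a 5).
row 1, column 9 is out (column 9 already has a 5).
So the only cell in row 1 that can hold 5 is row 1, column 2.
That is column 2.

2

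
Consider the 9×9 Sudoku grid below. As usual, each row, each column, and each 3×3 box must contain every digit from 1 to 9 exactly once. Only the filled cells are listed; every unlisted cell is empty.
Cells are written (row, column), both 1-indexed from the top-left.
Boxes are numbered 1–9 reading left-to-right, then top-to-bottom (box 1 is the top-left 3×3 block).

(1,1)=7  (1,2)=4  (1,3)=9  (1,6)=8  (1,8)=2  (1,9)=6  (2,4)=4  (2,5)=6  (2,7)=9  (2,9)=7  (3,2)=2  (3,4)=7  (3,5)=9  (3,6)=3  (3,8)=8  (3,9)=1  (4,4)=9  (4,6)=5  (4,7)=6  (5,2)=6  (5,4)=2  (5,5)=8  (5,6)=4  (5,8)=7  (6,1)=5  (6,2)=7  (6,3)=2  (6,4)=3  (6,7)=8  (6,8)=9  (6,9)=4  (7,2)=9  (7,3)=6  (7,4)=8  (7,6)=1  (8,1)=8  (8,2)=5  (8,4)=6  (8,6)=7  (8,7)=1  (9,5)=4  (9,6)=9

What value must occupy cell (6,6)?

6

Row 6 already contains {2, 3, 4, 5, 7, 8, 9}.
Column 6 already contains {1, 3, 4, 5, 7, 8, 9}.
Its 3×3 block (box 5) already contains {2, 3, 4, 5, 8, 9}.
The only value from 1–9 not eliminated is 6, so (6,6) = 6.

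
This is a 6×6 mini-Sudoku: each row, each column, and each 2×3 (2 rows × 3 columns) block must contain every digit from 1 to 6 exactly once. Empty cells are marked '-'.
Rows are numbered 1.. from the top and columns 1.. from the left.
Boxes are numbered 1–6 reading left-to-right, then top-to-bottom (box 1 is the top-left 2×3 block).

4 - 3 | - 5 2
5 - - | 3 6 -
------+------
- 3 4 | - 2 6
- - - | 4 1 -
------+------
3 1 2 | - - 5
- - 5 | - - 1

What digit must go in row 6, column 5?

Cell row 6, column 5 itself could take any of {3, 4} by direct elimination.
Consider where 3 can go in row 6.
row 6, column 1 is out (column 1 already has a 3).
row 6, column 2 is out (column 2 already has a 3).
row 6, column 4 is out (column 4 already has a 3).
So the only cell in row 6 that can hold 3 is row 6, column 5.
Therefore row 6, column 5 = 3.

3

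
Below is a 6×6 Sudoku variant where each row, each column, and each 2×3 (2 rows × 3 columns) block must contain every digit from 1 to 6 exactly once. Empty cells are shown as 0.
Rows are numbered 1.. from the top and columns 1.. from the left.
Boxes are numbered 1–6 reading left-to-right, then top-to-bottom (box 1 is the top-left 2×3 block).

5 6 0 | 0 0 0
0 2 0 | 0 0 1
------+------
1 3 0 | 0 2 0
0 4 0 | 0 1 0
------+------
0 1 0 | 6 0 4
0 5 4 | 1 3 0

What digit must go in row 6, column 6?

Row 6 already contains {1, 3, 4, 5}.
Column 6 already contains {1, 4}.
Its 2×3 block (box 6) already contains {1, 3, 4, 6}.
The only value from 1–6 not eliminated is 2, so row 6, column 6 = 2.

2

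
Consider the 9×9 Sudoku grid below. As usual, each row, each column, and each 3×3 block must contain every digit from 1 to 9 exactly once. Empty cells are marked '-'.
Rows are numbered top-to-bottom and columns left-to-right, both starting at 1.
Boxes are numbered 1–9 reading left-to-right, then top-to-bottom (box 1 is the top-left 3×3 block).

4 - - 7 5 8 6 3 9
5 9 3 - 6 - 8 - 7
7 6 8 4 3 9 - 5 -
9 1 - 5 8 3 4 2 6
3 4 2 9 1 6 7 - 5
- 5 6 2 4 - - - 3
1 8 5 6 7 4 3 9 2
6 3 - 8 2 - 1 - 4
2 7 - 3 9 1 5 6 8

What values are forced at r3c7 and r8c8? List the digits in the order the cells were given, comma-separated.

2,7

For r3c7:
  Row 3 already contains {3, 4, 5, 6, 7, 8, 9}.
  Column 7 already contains {1, 3, 4, 5, 6, 7, 8}.
  Its 3×3 block (box 3) already contains {3, 5, 6, 7, 8, 9}.
  The only value from 1–9 not eliminated is 2, so r3c7 = 2.
For r8c8:
  Row 8 already contains {1, 2, 3, 4, 6, 8}.
  Column 8 already contains {2, 3, 5, 6, 9}.
  Its 3×3 block (box 9) already contains {1, 2, 3, 4, 5, 6, 8, 9}.
  The only value from 1–9 not eliminated is 7, so r8c8 = 7.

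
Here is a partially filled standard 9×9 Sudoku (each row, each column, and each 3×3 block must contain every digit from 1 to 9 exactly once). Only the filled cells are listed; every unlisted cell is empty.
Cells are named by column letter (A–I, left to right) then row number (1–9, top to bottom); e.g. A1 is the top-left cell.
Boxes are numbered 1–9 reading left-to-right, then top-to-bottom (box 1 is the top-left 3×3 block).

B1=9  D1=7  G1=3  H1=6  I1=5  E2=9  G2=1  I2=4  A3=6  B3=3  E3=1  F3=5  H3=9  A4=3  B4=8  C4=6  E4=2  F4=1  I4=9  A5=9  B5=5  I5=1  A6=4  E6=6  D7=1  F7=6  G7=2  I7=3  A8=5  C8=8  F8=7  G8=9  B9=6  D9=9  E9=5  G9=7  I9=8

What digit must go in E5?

Cell E5 itself could take any of {3, 4, 7, 8} by direct elimination.
Consider where 7 can go in box 5.
D4 is out (column D already has a 7).
D5 is out (column D already has a 7).
F5 is out (column F already has a 7).
D6 is out (column D already has a 7).
F6 is out (column F already has a 7).
So the only cell in box 5 that can hold 7 is E5.
Therefore E5 = 7.

7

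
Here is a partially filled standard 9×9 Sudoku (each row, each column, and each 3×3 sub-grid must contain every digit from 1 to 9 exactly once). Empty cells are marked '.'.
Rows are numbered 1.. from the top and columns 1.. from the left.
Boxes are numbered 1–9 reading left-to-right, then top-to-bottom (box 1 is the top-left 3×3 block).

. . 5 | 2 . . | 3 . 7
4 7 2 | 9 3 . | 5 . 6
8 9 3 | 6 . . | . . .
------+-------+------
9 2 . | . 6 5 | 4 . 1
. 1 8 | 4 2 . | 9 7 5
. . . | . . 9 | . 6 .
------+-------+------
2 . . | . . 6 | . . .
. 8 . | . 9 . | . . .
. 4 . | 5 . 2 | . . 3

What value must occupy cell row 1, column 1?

1

Cell row 1, column 1 itself could take any of {1, 6} by direct elimination.
Consider where 1 can go in box 1.
row 1, column 2 is out (column 2 already has a 1).
So the only cell in box 1 that can hold 1 is row 1, column 1.
Therefore row 1, column 1 = 1.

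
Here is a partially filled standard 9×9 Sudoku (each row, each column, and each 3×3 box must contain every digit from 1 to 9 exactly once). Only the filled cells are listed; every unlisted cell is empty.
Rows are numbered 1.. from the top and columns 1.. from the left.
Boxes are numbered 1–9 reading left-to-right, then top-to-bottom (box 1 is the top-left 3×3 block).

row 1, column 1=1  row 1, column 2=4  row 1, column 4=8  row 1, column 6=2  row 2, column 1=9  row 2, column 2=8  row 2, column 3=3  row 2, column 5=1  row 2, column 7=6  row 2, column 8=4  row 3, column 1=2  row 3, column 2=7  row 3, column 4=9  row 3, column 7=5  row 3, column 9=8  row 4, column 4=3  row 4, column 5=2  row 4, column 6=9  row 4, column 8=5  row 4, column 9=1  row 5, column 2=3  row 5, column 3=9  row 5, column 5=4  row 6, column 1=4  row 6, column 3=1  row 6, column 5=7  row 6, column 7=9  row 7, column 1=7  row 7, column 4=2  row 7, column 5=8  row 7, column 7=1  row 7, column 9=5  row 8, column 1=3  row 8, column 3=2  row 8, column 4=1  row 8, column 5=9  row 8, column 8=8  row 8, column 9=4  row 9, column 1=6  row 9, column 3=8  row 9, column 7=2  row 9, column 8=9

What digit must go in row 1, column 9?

Cell row 1, column 9 itself could take any of {3, 7, 9} by direct elimination.
Consider where 9 can go in row 1.
row 1, column 3 is out (column 3 already has a 9).
row 1, column 5 is out (column 5 already has a 9).
row 1, column 7 is out (column 7 already has a 9).
row 1, column 8 is out (column 8 already has a 9).
So the only cell in row 1 that can hold 9 is row 1, column 9.
Therefore row 1, column 9 = 9.

9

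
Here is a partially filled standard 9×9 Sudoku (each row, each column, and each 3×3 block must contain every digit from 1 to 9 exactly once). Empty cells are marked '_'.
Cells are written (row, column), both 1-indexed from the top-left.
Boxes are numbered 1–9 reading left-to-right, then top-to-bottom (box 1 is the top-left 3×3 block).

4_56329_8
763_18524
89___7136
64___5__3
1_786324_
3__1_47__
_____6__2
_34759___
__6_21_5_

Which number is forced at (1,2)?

1

Row 1 already contains {2, 3, 4, 5, 6, 8, 9}.
Column 2 already contains {3, 4, 6, 9}.
Its 3×3 block (box 1) already contains {3, 4, 5, 6, 7, 8, 9}.
The only value from 1–9 not eliminated is 1, so (1,2) = 1.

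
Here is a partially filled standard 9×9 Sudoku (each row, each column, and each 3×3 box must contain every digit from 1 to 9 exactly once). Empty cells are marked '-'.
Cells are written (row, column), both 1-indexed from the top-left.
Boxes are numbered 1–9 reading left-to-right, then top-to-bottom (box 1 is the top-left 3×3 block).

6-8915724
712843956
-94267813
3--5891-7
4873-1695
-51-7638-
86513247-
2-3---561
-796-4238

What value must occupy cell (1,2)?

3

Row 1 already contains {1, 2, 4, 5, 6, 7, 8, 9}.
Column 2 already contains {1, 5, 6, 7, 8, 9}.
Its 3×3 block (box 1) already contains {1, 2, 4, 6, 7, 8, 9}.
The only value from 1–9 not eliminated is 3, so (1,2) = 3.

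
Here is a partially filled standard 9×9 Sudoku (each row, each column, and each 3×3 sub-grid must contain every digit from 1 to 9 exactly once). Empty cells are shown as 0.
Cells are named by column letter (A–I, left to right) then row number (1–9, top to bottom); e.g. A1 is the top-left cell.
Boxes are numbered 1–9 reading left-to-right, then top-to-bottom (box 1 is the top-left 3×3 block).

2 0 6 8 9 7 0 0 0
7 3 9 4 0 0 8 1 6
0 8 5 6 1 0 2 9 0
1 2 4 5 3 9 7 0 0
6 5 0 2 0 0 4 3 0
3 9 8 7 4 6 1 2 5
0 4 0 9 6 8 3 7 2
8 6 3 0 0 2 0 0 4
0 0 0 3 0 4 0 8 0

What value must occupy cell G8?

Cell G8 itself could take any of {5, 9} by direct elimination.
Consider where 9 can go in row 8.
D8 is out (column D already has a 9).
E8 is out (column E already has a 9).
H8 is out (column H already has a 9).
So the only cell in row 8 that can hold 9 is G8.
Therefore G8 = 9.

9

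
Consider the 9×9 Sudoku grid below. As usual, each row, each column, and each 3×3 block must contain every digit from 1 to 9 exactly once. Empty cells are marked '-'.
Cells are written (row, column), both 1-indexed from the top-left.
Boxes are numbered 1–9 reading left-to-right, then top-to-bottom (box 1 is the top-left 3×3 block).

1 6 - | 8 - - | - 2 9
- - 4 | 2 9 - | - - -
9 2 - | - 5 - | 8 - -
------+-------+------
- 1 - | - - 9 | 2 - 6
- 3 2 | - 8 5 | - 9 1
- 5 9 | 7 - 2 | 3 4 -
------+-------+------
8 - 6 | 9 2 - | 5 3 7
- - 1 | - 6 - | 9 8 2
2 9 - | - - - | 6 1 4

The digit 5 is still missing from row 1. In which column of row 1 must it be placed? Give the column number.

3

Consider where 5 can go in row 1.
(1,5) is out (column 5 already has a 5).
(1,6) is out (column 6 already has a 5).
(1,7) is out (column 7 already has a 5).
So the only cell in row 1 that can hold 5 is (1,3).
That is column 3.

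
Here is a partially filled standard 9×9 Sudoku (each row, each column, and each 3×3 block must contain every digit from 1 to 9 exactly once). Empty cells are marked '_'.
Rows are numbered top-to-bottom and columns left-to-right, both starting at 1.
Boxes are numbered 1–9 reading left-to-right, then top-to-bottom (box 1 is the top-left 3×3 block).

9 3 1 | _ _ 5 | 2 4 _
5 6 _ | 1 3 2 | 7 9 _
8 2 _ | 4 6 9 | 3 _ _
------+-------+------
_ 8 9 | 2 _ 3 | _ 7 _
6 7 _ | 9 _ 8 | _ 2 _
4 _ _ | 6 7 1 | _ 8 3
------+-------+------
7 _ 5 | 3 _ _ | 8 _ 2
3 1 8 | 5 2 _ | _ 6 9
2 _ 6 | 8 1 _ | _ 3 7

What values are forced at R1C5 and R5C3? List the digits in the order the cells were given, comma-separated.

8,3

For R1C5:
  Row 1 already contains {1, 2, 3, 4, 5, 9}.
  Column 5 already contains {1, 2, 3, 6, 7}.
  Its 3×3 block (box 2) already contains {1, 2, 3, 4, 5, 6, 9}.
  The only value from 1–9 not eliminated is 8, so R1C5 = 8.
For R5C3:
  Row 5 already contains {2, 6, 7, 8, 9}.
  Column 3 already contains {1, 5, 6, 8, 9}.
  Its 3×3 block (box 4) already contains {4, 6, 7, 8, 9}.
  The only value from 1–9 not eliminated is 3, so R5C3 = 3.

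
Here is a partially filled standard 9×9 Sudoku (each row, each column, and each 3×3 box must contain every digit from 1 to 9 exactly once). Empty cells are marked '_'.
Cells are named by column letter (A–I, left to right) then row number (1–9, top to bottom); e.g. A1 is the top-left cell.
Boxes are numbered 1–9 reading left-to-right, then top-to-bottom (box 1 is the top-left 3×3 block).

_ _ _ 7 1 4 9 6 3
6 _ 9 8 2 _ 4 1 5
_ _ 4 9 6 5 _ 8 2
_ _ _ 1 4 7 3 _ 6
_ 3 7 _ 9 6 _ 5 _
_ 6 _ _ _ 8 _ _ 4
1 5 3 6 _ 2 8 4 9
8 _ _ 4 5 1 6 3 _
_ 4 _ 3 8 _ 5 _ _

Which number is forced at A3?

Cell A3 itself could take any of {3, 7} by direct elimination.
Consider where 3 can go in box 1.
A1 is out (row 1 already has a 3).
B1 is out (row 1 already has a 3).
C1 is out (row 1 already has a 3).
B2 is out (column B already has a 3).
B3 is out (column B already has a 3).
So the only cell in box 1 that can hold 3 is A3.
Therefore A3 = 3.

3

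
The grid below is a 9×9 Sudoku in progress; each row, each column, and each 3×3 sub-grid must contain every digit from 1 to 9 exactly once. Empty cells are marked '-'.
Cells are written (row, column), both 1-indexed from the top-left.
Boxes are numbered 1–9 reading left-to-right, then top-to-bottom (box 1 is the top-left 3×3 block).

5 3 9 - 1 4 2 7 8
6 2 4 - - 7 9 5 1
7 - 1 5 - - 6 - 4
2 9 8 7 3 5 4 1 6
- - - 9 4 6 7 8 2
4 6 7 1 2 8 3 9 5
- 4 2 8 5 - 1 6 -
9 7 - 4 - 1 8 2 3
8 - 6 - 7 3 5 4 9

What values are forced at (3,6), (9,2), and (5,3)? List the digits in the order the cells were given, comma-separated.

2,1,3

For (3,6):
  Consider where 2 can go in column 6.
  (7,6) is out (row 7 already has a 2).
  So the only cell in column 6 that can hold 2 is (3,6).
  So (3,6) = 2.
For (9,2):
  Row 9 already contains {3, 4, 5, 6, 7, 8, 9}.
  Column 2 already contains {2, 3, 4, 6, 7, 9}.
  Its 3×3 block (box 7) already contains {2, 4, 6, 7, 8, 9}.
  The only value from 1–9 not eliminated is 1, so (9,2) = 1.
For (5,3):
  Consider where 3 can go in column 3.
  (8,3) is out (row 8 already has a 3).
  So the only cell in column 3 that can hold 3 is (5,3).
  So (5,3) = 3.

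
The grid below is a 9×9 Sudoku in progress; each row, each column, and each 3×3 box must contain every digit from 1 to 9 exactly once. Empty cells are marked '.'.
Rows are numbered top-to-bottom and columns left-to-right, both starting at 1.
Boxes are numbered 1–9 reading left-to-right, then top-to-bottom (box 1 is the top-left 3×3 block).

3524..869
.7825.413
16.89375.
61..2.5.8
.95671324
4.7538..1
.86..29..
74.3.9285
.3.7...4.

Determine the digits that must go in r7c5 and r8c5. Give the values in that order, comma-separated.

4,6

For r7c5:
  Consider where 4 can go in column 5.
  r1c5 is out (row 1 already has a 4).
  r8c5 is out (row 8 already has a 4).
  r9c5 is out (row 9 already has a 4).
  So the only cell in column 5 that can hold 4 is r7c5.
  So r7c5 = 4.
For r8c5:
  Consider where 6 can go in row 8.
  r8c3 is out (column 3 already has a 6).
  So the only cell in row 8 that can hold 6 is r8c5.
  So r8c5 = 6.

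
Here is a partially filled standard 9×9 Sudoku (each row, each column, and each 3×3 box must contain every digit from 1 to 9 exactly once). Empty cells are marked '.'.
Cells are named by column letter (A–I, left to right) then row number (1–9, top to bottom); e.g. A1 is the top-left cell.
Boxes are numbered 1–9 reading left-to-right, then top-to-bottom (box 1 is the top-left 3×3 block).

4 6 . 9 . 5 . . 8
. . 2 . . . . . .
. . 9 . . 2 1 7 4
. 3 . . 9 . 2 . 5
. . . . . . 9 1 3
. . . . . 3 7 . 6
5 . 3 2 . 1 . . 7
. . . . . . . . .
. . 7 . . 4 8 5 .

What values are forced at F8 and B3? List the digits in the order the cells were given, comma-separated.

For F8:
  Consider where 9 can go in column F.
  F2 is out (box 2 already has a 9).
  F4 is out (row 4 already has a 9).
  F5 is out (row 5 already has a 9).
  So the only cell in column F that can hold 9 is F8.
  So F8 = 9.
For B3:
  Consider where 5 can go in row 3.
  A3 is out (column A already has a 5).
  D3 is out (box 2 already has a 5).
  E3 is out (box 2 already has a 5).
  So the only cell in row 3 that can hold 5 is B3.
  So B3 = 5.

9,5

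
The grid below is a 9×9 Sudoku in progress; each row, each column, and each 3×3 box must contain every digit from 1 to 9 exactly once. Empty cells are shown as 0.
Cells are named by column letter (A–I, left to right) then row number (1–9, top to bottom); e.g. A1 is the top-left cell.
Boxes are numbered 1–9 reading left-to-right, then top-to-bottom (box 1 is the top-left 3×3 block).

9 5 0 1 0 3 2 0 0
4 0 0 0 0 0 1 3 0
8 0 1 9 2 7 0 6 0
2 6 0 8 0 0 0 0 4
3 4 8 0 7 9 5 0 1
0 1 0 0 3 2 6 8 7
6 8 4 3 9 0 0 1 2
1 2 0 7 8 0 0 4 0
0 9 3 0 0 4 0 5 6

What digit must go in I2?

9

Cell I2 itself could take any of {5, 8, 9} by direct elimination.
Consider where 9 can go in row 2.
B2 is out (column B already has a 9).
C2 is out (box 1 already has a 9).
D2 is out (column D already has a 9).
E2 is out (column E already has a 9).
F2 is out (column F already has a 9).
So the only cell in row 2 that can hold 9 is I2.
Therefore I2 = 9.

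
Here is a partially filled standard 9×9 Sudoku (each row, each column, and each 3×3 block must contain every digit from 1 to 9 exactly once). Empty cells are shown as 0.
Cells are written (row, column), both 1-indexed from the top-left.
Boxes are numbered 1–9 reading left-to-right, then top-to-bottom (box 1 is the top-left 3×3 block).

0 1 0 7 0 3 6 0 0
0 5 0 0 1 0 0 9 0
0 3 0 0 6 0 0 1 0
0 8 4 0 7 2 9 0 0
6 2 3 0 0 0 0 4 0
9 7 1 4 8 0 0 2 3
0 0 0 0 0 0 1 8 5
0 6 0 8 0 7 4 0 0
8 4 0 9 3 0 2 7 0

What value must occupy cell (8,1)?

Cell (8,1) itself could take any of {1, 2, 3, 5} by direct elimination.
Consider where 1 can go in column 1.
(1,1) is out (row 1 already has a 1).
(2,1) is out (row 2 already has a 1).
(3,1) is out (row 3 already has a 1).
(4,1) is out (box 4 already has a 1).
(7,1) is out (row 7 already has a 1).
So the only cell in column 1 that can hold 1 is (8,1).
Therefore (8,1) = 1.

1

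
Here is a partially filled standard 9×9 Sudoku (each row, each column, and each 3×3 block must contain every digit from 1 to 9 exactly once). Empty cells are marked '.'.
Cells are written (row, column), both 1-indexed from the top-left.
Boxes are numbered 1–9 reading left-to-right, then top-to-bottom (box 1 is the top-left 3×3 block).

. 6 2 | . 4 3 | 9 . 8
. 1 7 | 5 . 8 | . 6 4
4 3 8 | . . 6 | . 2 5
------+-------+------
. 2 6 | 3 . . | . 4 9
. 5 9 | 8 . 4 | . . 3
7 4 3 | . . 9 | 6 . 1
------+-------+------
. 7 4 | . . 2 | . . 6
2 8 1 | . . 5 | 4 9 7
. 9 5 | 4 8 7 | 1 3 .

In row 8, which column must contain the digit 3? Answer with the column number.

Consider where 3 can go in row 8.
(8,4) is out (column 4 already has a 3).
So the only cell in row 8 that can hold 3 is (8,5).
That is column 5.

5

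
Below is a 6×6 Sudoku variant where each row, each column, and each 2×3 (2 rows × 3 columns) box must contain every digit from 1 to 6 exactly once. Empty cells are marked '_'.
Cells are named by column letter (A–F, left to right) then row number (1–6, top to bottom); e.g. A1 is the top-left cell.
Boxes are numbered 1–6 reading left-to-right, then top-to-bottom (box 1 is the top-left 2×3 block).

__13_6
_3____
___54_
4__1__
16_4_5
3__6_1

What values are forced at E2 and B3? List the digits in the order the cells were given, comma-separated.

1,1

For E2:
  Consider where 1 can go in column E.
  E1 is out (row 1 already has a 1).
  E4 is out (row 4 already has a 1).
  E5 is out (row 5 already has a 1).
  E6 is out (row 6 already has a 1).
  So the only cell in column E that can hold 1 is E2.
  So E2 = 1.
For B3:
  Consider where 1 can go in box 3.
  A3 is out (column A already has a 1).
  C3 is out (column C already has a 1).
  B4 is out (row 4 already has a 1).
  C4 is out (row 4 already has a 1).
  So the only cell in box 3 that can hold 1 is B3.
  So B3 = 1.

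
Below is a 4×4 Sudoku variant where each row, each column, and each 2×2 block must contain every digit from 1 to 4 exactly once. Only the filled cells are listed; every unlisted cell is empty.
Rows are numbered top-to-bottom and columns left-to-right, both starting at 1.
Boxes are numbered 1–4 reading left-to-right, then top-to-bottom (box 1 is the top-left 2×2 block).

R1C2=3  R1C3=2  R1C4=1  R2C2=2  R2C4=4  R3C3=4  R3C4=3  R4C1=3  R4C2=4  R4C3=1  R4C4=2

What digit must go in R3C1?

2

Cell R3C1 itself could take any of {1, 2} by direct elimination.
Consider where 2 can go in row 3.
R3C2 is out (column 2 already has a 2).
So the only cell in row 3 that can hold 2 is R3C1.
Therefore R3C1 = 2.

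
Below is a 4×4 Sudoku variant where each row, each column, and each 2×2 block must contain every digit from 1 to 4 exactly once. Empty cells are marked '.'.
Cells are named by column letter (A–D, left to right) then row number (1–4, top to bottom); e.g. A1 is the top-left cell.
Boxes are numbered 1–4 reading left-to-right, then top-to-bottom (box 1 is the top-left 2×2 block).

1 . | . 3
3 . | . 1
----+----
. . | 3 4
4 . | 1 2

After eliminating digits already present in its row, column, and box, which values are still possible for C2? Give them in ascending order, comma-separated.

2,4

Row 2 already contains {1, 3}.
Column C already contains {1, 3}.
Its 2×2 block (box 2) already contains {1, 3}.
Removing those from 1–4 leaves {2, 4} as the candidates for C2.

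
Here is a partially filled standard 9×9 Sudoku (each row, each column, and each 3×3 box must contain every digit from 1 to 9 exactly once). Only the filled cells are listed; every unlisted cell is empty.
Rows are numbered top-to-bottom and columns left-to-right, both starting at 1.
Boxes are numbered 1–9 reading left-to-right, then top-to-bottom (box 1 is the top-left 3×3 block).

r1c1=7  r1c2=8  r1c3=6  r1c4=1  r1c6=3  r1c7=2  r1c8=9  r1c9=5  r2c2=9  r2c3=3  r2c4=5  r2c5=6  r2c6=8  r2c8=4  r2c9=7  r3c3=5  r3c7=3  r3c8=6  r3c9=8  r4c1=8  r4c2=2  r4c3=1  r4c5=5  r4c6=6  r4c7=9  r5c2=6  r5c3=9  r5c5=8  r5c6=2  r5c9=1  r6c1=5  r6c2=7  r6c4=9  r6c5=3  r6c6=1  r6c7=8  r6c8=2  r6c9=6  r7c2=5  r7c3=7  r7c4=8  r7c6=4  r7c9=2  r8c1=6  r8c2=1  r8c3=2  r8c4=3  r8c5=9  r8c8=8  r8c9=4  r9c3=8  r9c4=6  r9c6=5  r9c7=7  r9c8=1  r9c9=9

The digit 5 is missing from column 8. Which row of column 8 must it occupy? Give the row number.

5

Consider where 5 can go in column 8.
r4c8 is out (row 4 already has a 5).
r7c8 is out (row 7 already has a 5).
So the only cell in column 8 that can hold 5 is r5c8.
That is row 5.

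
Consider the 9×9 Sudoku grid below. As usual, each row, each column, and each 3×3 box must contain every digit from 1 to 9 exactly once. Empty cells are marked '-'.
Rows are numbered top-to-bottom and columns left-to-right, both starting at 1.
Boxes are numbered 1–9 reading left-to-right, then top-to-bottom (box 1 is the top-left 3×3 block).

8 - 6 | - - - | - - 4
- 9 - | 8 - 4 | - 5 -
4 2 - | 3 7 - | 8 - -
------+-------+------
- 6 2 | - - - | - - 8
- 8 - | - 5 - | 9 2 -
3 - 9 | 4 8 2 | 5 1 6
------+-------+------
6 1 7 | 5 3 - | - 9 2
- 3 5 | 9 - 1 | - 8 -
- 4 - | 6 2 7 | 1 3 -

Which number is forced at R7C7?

Row 7 already contains {1, 2, 3, 5, 6, 7, 9}.
Column 7 already contains {1, 5, 8, 9}.
Its 3×3 block (box 9) already contains {1, 2, 3, 8, 9}.
The only value from 1–9 not eliminated is 4, so R7C7 = 4.

4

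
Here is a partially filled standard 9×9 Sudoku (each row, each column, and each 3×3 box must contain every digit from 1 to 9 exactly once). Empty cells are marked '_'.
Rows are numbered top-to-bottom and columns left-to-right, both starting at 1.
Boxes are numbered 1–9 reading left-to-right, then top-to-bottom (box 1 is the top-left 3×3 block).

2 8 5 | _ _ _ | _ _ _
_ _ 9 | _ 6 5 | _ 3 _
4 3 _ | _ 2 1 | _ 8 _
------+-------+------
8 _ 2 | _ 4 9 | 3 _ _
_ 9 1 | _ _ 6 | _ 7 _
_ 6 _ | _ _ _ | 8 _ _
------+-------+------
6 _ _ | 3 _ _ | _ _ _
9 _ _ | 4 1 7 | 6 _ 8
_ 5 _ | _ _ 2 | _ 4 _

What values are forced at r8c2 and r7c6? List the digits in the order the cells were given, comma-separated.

2,8

For r8c2:
  Row 8 already contains {1, 4, 6, 7, 8, 9}.
  Column 2 already contains {3, 5, 6, 8, 9}.
  Its 3×3 block (box 7) already contains {5, 6, 9}.
  The only value from 1–9 not eliminated is 2, so r8c2 = 2.
For r7c6:
  Row 7 already contains {3, 6}.
  Column 6 already contains {1, 2, 5, 6, 7, 9}.
  Its 3×3 block (box 8) already contains {1, 2, 3, 4, 7}.
  The only value from 1–9 not eliminated is 8, so r7c6 = 8.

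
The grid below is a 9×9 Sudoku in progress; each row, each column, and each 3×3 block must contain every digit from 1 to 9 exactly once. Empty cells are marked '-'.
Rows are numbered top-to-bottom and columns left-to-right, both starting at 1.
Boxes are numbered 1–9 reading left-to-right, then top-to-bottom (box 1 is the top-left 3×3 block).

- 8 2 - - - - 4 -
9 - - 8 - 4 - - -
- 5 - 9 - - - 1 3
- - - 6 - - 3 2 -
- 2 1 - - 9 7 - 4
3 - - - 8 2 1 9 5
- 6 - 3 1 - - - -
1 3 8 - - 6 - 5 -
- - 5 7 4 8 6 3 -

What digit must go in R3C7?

8

Cell R3C7 itself could take any of {2, 8} by direct elimination.
Consider where 8 can go in box 3.
R1C7 is out (row 1 already has a 8).
R1C9 is out (row 1 already has a 8).
R2C7 is out (row 2 already has a 8).
R2C8 is out (row 2 already has a 8).
R2C9 is out (row 2 already has a 8).
So the only cell in box 3 that can hold 8 is R3C7.
Therefore R3C7 = 8.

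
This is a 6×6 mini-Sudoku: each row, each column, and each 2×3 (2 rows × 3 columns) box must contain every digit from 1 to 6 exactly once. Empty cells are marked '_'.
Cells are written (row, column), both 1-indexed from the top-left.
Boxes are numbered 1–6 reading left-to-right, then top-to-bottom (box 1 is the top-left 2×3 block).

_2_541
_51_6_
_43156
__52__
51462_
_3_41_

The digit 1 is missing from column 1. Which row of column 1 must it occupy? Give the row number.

4

Consider where 1 can go in column 1.
(1,1) is out (row 1 already has a 1).
(2,1) is out (row 2 already has a 1).
(3,1) is out (row 3 already has a 1).
(6,1) is out (row 6 already has a 1).
So the only cell in column 1 that can hold 1 is (4,1).
That is row 4.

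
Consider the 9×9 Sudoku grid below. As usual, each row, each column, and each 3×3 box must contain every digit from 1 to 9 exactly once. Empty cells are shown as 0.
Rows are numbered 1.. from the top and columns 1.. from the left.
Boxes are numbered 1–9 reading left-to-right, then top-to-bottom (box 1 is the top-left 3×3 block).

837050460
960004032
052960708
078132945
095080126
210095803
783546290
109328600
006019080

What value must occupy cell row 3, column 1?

4

Row 3 already contains {2, 5, 6, 7, 8, 9}.
Column 1 already contains {1, 2, 7, 8, 9}.
Its 3×3 block (box 1) already contains {2, 3, 5, 6, 7, 8, 9}.
The only value from 1–9 not eliminated is 4, so row 3, column 1 = 4.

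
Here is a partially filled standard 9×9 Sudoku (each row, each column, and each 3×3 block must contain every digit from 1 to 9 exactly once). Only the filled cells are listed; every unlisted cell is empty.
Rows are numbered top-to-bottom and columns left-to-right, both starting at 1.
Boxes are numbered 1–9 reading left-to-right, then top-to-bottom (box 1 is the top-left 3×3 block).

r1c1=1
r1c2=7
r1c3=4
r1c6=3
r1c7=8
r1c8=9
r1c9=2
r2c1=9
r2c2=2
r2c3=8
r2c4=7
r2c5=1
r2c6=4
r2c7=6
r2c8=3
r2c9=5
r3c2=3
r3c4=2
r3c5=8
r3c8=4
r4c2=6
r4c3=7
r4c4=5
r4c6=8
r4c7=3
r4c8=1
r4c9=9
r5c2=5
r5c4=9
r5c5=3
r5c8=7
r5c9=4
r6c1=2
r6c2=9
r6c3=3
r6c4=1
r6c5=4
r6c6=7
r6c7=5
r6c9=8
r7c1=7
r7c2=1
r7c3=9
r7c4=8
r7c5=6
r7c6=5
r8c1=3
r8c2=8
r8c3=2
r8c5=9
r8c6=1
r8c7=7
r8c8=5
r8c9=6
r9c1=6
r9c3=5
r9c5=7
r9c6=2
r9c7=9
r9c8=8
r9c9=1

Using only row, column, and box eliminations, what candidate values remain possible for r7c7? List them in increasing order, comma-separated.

2,4

Row 7 already contains {1, 5, 6, 7, 8, 9}.
Column 7 already contains {3, 5, 6, 7, 8, 9}.
Its 3×3 block (box 9) already contains {1, 5, 6, 7, 8, 9}.
Removing those from 1–9 leaves {2, 4} as the candidates for r7c7.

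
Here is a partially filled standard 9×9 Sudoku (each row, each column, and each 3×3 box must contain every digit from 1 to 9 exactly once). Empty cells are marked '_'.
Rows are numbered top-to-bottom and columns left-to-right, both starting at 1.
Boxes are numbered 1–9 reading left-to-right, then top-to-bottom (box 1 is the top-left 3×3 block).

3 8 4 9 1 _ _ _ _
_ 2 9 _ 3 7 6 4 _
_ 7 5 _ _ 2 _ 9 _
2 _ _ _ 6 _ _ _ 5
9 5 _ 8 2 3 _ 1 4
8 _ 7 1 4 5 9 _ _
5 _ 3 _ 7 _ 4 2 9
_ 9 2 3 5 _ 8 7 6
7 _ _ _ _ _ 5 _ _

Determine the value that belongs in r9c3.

8

Cell r9c3 itself could take any of {1, 6, 8} by direct elimination.
Consider where 8 can go in box 7.
r7c2 is out (column 2 already has a 8).
r8c1 is out (row 8 already has a 8).
r9c2 is out (column 2 already has a 8).
So the only cell in box 7 that can hold 8 is r9c3.
Therefore r9c3 = 8.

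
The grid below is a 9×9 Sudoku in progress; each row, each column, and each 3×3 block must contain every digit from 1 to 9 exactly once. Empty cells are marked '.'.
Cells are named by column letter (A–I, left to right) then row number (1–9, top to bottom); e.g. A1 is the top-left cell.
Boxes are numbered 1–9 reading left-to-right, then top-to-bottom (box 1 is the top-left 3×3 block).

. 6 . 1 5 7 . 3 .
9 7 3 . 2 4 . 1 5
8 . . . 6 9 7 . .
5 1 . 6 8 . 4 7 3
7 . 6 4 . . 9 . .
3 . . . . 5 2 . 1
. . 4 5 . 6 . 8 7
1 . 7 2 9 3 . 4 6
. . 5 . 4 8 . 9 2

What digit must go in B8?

8

Row 8 already contains {1, 2, 3, 4, 6, 7, 9}.
Column B already contains {1, 6, 7}.
Its 3×3 block (box 7) already contains {1, 4, 5, 7}.
The only value from 1–9 not eliminated is 8, so B8 = 8.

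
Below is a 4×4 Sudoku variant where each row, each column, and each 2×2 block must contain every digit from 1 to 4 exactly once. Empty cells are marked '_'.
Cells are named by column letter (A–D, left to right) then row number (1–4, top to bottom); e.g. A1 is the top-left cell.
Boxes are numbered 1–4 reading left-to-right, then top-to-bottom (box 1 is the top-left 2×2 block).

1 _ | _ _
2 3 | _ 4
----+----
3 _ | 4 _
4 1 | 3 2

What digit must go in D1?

3

Row 1 already contains {1}.
Column D already contains {2, 4}.
Its 2×2 block (box 2) already contains {4}.
The only value from 1–4 not eliminated is 3, so D1 = 3.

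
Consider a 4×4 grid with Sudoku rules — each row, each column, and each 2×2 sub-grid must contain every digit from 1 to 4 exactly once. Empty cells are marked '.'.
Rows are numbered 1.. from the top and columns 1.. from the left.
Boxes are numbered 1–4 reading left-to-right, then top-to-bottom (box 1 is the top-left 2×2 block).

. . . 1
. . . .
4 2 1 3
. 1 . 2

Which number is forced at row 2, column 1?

1

Cell row 2, column 1 itself could take any of {1, 2, 3} by direct elimination.
Consider where 1 can go in box 1.
row 1, column 1 is out (row 1 already has a 1).
row 1, column 2 is out (row 1 already has a 1).
row 2, column 2 is out (column 2 already has a 1).
So the only cell in box 1 that can hold 1 is row 2, column 1.
Therefore row 2, column 1 = 1.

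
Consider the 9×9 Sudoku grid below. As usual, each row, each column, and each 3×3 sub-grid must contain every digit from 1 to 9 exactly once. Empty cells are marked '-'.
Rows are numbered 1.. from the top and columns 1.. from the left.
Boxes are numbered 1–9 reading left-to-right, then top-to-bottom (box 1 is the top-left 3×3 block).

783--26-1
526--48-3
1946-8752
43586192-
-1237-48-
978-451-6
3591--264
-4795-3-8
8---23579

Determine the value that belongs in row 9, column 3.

Row 9 already contains {2, 3, 5, 7, 8, 9}.
Column 3 already contains {2, 3, 4, 5, 6, 7, 8, 9}.
Its 3×3 block (box 7) already contains {3, 4, 5, 7, 8, 9}.
The only value from 1–9 not eliminated is 1, so row 9, column 3 = 1.

1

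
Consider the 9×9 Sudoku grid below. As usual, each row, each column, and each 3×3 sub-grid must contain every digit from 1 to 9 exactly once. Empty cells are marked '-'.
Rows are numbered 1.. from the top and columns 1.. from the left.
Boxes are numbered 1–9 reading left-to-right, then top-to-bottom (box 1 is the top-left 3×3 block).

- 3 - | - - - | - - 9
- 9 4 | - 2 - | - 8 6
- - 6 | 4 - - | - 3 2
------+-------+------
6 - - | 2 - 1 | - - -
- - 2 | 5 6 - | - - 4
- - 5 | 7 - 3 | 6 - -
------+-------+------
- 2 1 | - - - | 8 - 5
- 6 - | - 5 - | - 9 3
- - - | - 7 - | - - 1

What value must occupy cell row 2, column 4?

Cell row 2, column 4 itself could take any of {1, 3} by direct elimination.
Consider where 3 can go in row 2.
row 2, column 1 is out (box 1 already has a 3).
row 2, column 6 is out (column 6 already has a 3).
row 2, column 7 is out (box 3 already has a 3).
So the only cell in row 2 that can hold 3 is row 2, column 4.
Therefore row 2, column 4 = 3.

3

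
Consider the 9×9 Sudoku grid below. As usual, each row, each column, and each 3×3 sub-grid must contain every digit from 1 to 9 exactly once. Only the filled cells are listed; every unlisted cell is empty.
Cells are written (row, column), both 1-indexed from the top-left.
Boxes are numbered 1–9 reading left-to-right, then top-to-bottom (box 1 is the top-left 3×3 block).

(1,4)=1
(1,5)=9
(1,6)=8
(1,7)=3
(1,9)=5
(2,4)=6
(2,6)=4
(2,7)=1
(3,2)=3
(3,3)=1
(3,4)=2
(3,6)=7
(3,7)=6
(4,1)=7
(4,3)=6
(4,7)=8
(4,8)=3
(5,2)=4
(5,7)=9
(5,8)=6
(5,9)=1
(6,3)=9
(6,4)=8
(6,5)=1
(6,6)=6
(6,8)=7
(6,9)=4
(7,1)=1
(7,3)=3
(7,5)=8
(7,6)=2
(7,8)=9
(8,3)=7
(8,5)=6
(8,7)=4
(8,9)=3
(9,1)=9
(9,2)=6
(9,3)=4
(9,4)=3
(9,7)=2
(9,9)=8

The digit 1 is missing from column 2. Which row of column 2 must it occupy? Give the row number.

4

Consider where 1 can go in column 2.
(1,2) is out (row 1 already has a 1).
(2,2) is out (row 2 already has a 1).
(6,2) is out (row 6 already has a 1).
(7,2) is out (row 7 already has a 1).
(8,2) is out (box 7 already has a 1).
So the only cell in column 2 that can hold 1 is (4,2).
That is row 4.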